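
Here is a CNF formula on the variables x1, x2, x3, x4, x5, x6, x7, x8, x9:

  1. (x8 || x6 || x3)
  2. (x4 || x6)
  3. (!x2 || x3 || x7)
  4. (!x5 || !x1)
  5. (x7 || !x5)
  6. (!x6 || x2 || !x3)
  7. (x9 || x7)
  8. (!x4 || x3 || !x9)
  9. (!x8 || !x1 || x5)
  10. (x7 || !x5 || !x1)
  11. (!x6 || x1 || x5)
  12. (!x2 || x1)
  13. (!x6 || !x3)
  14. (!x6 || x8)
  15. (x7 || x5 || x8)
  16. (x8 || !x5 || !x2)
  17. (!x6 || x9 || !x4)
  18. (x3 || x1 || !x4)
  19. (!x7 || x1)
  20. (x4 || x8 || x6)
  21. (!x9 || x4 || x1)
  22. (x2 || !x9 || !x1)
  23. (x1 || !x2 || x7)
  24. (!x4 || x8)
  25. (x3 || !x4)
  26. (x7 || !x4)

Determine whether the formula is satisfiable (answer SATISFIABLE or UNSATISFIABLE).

UNSATISFIABLE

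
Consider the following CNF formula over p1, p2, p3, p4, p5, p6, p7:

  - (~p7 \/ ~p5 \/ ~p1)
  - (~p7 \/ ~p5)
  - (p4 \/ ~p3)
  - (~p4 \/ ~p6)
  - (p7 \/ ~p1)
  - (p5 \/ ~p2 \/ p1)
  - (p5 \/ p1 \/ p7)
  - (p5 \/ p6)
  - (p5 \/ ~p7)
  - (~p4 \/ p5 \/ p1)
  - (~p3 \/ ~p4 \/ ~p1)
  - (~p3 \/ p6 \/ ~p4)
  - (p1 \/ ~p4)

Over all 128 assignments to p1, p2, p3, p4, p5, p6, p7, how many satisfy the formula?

4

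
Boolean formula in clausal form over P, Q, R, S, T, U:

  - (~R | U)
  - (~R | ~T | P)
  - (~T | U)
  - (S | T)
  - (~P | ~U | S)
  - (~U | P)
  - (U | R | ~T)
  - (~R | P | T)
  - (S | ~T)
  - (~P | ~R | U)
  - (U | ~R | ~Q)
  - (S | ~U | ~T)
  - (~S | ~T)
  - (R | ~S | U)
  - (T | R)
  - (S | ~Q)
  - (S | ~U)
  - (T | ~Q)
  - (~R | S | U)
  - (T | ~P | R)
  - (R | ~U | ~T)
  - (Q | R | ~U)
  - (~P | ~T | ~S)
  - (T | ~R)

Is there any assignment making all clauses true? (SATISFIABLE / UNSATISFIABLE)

UNSATISFIABLE

T = True:
  propagation gives U=True, P=True, S=True; an empty clause results — contradiction.
T = False:
  propagation gives S=True, R=True; an empty clause results — contradiction.
Every branch closes, so no satisfying assignment exists.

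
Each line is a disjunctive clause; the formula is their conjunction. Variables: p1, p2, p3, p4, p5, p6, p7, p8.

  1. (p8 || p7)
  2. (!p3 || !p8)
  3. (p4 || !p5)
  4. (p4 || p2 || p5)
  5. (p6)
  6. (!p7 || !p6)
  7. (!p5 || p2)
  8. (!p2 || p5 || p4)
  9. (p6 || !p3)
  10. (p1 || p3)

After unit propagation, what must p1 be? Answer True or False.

(p6) is a unit clause: p6 = True.
In (!p7 || !p6), !p6 is now false; !p7 must hold, so p7 = False.
In (p8 || p7), p7 is now false; p8 must hold, so p8 = True.
(!p3 || !p8): since p8 = True, the clause reduces to (!p3). p3 = False.
From (p1 || p3) and p3 = False: p1 = True.

True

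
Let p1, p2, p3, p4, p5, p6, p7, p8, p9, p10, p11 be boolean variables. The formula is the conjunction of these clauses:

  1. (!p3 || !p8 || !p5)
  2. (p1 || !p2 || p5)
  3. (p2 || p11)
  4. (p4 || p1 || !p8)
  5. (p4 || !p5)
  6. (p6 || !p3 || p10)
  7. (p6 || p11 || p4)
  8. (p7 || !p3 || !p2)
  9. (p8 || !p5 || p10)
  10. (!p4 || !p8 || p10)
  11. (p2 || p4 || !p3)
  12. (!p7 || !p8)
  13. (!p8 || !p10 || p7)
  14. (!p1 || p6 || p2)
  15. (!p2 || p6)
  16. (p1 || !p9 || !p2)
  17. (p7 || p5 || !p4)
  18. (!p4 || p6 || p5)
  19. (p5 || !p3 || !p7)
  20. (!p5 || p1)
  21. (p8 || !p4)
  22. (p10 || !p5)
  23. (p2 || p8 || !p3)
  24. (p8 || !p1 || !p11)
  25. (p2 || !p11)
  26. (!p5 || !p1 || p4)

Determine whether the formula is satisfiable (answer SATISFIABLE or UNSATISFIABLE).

SATISFIABLE

p3 occurs only negated in the remaining clauses — set p3 = False.
p6 occurs only positively in the remaining clauses — set p6 = True.
Try p1 = True.
For the remaining variables, p2 = True, p4 = False, p5 = False, p7 = True, p8 = False, p9 = False, p10 = True, p11 = False works.
So p1=True  p2=True  p3=False  p4=False  p5=False  p6=True  p7=True  p8=False  p9=False  p10=True  p11=False is a satisfying assignment.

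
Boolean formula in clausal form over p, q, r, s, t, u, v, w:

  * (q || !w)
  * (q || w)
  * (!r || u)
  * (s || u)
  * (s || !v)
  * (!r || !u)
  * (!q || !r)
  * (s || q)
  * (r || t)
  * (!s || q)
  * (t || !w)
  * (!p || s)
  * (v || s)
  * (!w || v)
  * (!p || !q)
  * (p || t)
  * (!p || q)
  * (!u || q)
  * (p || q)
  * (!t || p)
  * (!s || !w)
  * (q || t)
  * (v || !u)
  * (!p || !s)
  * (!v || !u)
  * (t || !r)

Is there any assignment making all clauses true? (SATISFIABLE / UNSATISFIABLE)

UNSATISFIABLE

q = True:
  propagation gives r=False, t=True, p=False; an empty clause results — contradiction.
q = False:
  propagation gives w=False; an empty clause results — contradiction.
Every branch closes, so no satisfying assignment exists.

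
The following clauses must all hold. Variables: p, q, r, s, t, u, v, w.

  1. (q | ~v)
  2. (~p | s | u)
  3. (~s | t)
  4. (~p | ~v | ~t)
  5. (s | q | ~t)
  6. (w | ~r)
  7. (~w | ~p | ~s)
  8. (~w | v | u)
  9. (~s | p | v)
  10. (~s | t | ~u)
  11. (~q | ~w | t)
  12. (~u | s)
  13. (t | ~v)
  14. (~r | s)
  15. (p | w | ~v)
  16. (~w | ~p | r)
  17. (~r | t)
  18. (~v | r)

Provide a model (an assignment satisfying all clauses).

Branch on p: take p = False.
For the remaining variables, q = True, r = False, s = False, t = False, u = False, v = False, w = False works.
Check each clause:
  1. (~v | q) — ~v is true.
  2. (s | ~p | u) — ~p is true.
  3. (~s | t) — ~s is true.
  4. (~v | ~p | ~t) — ~v is true.
  5. (s | q | ~t) — q is true.
  6. (~r | w) — ~r is true.
  7. (~w | ~s | ~p) — ~w is true.
  8. (v | u | ~w) — ~w is true.
  9. (p | v | ~s) — ~s is true.
  10. (~s | t | ~u) — ~u is true.
  11. (~q | t | ~w) — ~w is true.
  12. (~u | s) — ~u is true.
  13. (~v | t) — ~v is true.
  14. (~r | s) — ~r is true.
  15. (~v | p | w) — ~v is true.
  16. (~w | r | ~p) — ~w is true.
  17. (~r | t) — ~r is true.
  18. (~v | r) — ~v is true.

p=False, q=True, r=False, s=False, t=False, u=False, v=False, w=False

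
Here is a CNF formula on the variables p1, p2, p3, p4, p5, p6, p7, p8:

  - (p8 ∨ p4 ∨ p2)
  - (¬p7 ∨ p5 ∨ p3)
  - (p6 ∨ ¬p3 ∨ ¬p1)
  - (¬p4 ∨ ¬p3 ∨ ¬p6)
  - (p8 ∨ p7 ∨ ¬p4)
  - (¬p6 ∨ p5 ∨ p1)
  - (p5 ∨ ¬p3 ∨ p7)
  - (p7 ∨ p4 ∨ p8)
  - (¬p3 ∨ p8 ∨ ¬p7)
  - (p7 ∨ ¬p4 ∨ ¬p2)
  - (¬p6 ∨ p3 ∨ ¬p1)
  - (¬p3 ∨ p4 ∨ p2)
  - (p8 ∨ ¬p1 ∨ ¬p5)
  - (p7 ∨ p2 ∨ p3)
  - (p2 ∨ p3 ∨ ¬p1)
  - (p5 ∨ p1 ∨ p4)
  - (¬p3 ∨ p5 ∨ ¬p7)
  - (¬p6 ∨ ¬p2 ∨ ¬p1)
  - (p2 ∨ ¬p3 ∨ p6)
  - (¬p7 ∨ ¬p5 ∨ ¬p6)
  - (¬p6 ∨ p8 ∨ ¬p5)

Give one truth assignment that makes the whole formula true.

p1=False, p2=True, p3=False, p4=True, p5=True, p6=False, p7=True, p8=True

Pure literal: p8 appears only positively; assign p8 = True.
Set p1 = False and propagate.
Set p2 = True and propagate.
For the remaining variables, p3 = False, p4 = True, p5 = True, p6 = False, p7 = True works.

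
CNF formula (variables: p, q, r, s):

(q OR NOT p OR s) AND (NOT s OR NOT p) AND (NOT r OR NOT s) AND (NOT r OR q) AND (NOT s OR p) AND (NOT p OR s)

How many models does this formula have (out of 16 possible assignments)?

3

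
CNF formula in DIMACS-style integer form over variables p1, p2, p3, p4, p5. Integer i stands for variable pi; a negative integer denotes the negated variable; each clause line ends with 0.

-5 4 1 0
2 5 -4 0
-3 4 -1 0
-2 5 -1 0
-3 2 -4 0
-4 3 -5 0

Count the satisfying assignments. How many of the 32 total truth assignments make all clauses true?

11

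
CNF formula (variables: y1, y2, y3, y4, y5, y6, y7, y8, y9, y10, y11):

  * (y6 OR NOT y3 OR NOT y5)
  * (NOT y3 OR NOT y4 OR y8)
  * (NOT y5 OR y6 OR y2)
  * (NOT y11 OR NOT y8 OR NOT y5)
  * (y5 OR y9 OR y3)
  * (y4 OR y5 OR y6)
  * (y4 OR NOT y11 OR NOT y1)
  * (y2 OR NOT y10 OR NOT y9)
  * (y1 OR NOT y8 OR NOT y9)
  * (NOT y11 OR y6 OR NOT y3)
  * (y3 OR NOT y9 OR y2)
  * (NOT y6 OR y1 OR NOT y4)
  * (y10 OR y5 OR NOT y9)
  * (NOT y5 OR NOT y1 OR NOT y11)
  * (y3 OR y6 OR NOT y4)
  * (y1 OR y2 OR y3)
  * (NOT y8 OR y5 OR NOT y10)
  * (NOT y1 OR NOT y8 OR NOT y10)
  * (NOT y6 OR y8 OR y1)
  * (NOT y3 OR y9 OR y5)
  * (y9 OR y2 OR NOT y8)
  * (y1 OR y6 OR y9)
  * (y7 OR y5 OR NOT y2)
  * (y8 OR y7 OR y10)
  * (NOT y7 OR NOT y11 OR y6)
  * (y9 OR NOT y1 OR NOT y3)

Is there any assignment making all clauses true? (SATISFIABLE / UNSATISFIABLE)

Pure literal: y11 appears only negated; assign y11 = False.
Branch on y1: take y1 = True.
The remaining clauses are satisfied by y2 = True, y3 = False, y4 = False, y5 = True, y6 = False, y7 = True, y8 = False, y9 = True, y10 = False.
So y1=1, y2=1, y3=0, y4=0, y5=1, y6=0, y7=1, y8=0, y9=1, y10=0, y11=0 is a satisfying assignment.

SATISFIABLE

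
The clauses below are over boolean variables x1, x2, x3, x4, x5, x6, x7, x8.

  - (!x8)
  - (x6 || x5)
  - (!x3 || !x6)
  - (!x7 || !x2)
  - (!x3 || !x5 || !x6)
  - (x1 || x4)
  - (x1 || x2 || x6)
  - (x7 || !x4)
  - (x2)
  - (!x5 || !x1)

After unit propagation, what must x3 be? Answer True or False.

(!x8) stands alone — x8 = False.
(x2) stands alone — x2 = True.
From (!x2 || !x7) and x2 = True: x7 = False.
(!x4 || x7) with x7 = False leaves only !x4, so x4 = False.
(x1 || x4): since x4 = False, the clause reduces to (x1). x1 = True.
From (!x5 || !x1) and x1 = True: x5 = False.
In (x5 || x6), x5 is now false; x6 must hold, so x6 = True.
(!x3 || !x6): since x6 = True, the clause reduces to (!x3). x3 = False.

False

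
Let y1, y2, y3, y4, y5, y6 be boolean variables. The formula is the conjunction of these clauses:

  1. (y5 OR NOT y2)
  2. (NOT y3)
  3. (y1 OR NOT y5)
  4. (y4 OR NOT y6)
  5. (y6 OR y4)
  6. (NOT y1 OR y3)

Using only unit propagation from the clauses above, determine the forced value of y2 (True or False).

False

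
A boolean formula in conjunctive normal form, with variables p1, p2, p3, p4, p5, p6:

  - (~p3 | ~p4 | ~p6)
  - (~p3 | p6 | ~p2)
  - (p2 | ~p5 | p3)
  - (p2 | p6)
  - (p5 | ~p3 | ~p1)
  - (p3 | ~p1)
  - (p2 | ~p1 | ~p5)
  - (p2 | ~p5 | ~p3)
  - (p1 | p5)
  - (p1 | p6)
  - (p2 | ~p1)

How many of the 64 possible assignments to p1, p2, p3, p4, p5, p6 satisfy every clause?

4

The models are:
  p1=0 p2=1 p3=0 p4=0 p5=1 p6=1
  p1=0 p2=1 p3=0 p4=1 p5=1 p6=1
  p1=0 p2=1 p3=1 p4=0 p5=1 p6=1
  p1=1 p2=1 p3=1 p4=0 p5=1 p6=1
That's 4 in total.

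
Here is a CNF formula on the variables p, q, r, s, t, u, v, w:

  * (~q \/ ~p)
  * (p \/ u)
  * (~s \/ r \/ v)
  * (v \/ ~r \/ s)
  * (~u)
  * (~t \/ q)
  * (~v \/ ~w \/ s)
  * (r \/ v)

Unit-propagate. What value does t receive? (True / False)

False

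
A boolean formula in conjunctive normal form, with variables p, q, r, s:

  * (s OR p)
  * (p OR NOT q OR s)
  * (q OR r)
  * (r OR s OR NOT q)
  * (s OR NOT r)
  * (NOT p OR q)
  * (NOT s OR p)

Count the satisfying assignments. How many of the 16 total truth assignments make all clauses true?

The models are:
  p=T q=T r=F s=T
  p=T q=T r=T s=T
That's 2 in total.

2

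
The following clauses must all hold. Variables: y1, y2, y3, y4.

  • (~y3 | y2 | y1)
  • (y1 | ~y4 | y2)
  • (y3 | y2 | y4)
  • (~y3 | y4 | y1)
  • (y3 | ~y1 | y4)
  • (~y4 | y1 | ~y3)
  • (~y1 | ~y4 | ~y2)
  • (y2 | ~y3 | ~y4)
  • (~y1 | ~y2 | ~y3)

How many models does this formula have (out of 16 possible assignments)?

4

Satisfying assignments:
  y1=0 y2=1 y3=0 y4=0
  y1=0 y2=1 y3=0 y4=1
  y1=1 y2=0 y3=0 y4=1
  y1=1 y2=0 y3=1 y4=0
That's 4 in total.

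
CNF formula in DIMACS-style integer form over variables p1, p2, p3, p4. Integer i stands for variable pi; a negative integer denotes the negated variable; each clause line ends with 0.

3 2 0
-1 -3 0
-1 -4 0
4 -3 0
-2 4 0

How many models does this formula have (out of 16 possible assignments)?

3

Satisfying assignments:
  p1=F p2=F p3=T p4=T
  p1=F p2=T p3=F p4=T
  p1=F p2=T p3=T p4=T
That's 3 in total.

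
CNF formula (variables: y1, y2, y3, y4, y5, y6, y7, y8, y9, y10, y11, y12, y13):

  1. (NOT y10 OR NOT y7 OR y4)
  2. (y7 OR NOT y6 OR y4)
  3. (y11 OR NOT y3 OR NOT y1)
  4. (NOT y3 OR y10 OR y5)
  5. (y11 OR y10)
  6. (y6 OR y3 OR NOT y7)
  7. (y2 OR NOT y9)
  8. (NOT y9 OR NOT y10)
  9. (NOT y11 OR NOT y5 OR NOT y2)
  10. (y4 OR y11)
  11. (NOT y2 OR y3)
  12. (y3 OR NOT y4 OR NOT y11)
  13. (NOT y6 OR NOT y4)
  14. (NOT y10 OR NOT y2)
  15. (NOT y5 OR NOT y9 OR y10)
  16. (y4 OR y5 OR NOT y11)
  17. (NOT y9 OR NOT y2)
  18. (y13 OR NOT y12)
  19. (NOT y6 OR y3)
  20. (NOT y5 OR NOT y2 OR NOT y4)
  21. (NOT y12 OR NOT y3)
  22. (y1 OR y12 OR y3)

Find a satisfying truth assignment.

y1=F  y2=F  y3=T  y4=T  y5=T  y6=F  y7=T  y8=F  y9=F  y10=T  y11=T  y12=F  y13=T

Pure literal: y9 appears only negated; assign y9 = False.
y13 occurs only positively in the remaining clauses — set y13 = True.
Set y1 = False and propagate.
Try y2 = False.
Try y3 = True.
  then y12 is forced to False.
For the remaining variables, y4 = True, y5 = True, y6 = False, y7 = True, y8 = False, y10 = True, y11 = True works.
Every clause has at least one true literal under this assignment.
Check each clause:
  1. (NOT y7 OR y4 OR NOT y10) — y4 is true.
  2. (NOT y6 OR y4 OR y7) — NOT y6 is true.
  3. (y11 OR NOT y3 OR NOT y1) — y11 is true.
  4. (y10 OR NOT y3 OR y5) — y10 is true.
  5. (y10 OR y11) — y10 is true.
  6. (y6 OR NOT y7 OR y3) — y3 is true.
  7. (NOT y9 OR y2) — NOT y9 is true.
  8. (NOT y9 OR NOT y10) — NOT y9 is true.
  9. (NOT y11 OR NOT y5 OR NOT y2) — NOT y2 is true.
  10. (y11 OR y4) — y11 is true.
  11. (y3 OR NOT y2) — y3 is true.
  12. (y3 OR NOT y4 OR NOT y11) — y3 is true.
  13. (NOT y6 OR NOT y4) — NOT y6 is true.
  14. (NOT y2 OR NOT y10) — NOT y2 is true.
  15. (y10 OR NOT y5 OR NOT y9) — y10 is true.
  16. (NOT y11 OR y4 OR y5) — y5 is true.
  17. (NOT y2 OR NOT y9) — NOT y2 is true.
  18. (y13 OR NOT y12) — NOT y12 is true.
  19. (y3 OR NOT y6) — NOT y6 is true.
  20. (NOT y4 OR NOT y5 OR NOT y2) — NOT y2 is true.
  21. (NOT y12 OR NOT y3) — NOT y12 is true.
  22. (y3 OR y1 OR y12) — y3 is true.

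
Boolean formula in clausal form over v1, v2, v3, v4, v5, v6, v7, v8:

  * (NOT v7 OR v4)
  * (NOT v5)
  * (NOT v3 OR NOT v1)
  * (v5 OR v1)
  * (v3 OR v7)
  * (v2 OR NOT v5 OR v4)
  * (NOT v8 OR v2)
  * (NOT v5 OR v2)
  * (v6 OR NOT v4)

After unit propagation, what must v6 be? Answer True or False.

True

Unit clause (NOT v5) sets v5 = False.
From (v5 OR v1) and v5 = False: v1 = True.
(NOT v3 OR NOT v1): since v1 = True, the clause reduces to (NOT v3). v3 = False.
(v3 OR v7): since v3 = False, the clause reduces to (v7). v7 = True.
In (v4 OR NOT v7), NOT v7 is now false; v4 must hold, so v4 = True.
From (v6 OR NOT v4) and v4 = True: v6 = True.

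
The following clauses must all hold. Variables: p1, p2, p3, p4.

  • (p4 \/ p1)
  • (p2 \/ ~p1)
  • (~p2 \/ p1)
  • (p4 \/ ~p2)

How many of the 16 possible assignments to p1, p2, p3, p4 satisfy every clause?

Satisfying assignments:
  p1=0 p2=0 p3=0 p4=1
  p1=0 p2=0 p3=1 p4=1
  p1=1 p2=1 p3=0 p4=1
  p1=1 p2=1 p3=1 p4=1
Count: 4.

4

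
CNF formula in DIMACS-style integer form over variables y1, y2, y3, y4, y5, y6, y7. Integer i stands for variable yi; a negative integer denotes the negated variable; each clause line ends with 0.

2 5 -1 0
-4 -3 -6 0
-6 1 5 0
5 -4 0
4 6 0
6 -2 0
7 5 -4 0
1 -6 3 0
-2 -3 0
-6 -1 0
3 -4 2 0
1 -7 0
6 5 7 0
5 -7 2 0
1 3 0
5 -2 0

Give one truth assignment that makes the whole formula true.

y1=F  y2=F  y3=T  y4=F  y5=T  y6=T  y7=F

Check each clause:
  1. (y2 OR NOT y1 OR y5) — y5 is true.
  2. (NOT y6 OR NOT y4 OR NOT y3) — NOT y4 is true.
  3. (y1 OR y5 OR NOT y6) — y5 is true.
  4. (y5 OR NOT y4) — NOT y4 is true.
  5. (y6 OR y4) — y6 is true.
  6. (y6 OR NOT y2) — NOT y2 is true.
  7. (NOT y4 OR y5 OR y7) — NOT y4 is true.
  8. (y3 OR NOT y6 OR y1) — y3 is true.
  9. (NOT y3 OR NOT y2) — NOT y2 is true.
  10. (NOT y6 OR NOT y1) — NOT y1 is true.
  11. (y3 OR NOT y4 OR y2) — y3 is true.
  12. (y1 OR NOT y7) — NOT y7 is true.
  13. (y5 OR y6 OR y7) — y5 is true.
  14. (NOT y7 OR y5 OR y2) — NOT y7 is true.
  15. (y1 OR y3) — y3 is true.
  16. (NOT y2 OR y5) — y5 is true.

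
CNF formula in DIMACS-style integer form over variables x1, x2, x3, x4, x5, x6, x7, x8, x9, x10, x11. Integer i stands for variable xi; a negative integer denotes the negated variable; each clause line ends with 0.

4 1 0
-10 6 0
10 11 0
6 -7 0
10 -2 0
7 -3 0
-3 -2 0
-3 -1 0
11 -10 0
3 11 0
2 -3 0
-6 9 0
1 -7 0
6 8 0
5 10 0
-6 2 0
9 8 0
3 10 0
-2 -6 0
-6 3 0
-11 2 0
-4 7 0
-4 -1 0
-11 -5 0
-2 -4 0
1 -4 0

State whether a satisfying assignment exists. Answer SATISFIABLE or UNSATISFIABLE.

x2 = True:
  propagation gives x10=True, x6=True; an empty clause results — contradiction.
x2 = False:
  propagation gives x3=False, x11=True; an empty clause results — contradiction.
Every branch closes, so no satisfying assignment exists.

UNSATISFIABLE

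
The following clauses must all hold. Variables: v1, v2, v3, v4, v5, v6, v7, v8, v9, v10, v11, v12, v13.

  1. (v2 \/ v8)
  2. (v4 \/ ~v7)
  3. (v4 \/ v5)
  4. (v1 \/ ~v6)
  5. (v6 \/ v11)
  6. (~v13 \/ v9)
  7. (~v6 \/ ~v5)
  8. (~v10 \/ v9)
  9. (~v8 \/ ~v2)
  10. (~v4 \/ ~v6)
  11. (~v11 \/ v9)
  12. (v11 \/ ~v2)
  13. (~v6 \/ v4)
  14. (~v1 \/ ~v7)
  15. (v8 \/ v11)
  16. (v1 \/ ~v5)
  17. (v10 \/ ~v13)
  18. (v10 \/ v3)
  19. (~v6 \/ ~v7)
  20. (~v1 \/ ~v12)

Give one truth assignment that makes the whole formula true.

v1=0, v2=0, v3=1, v4=1, v5=0, v6=0, v7=0, v8=1, v9=1, v10=0, v11=1, v12=0, v13=0

Check each clause:
  1. (v2 \/ v8) — v8 is true.
  2. (v4 \/ ~v7) — ~v7 is true.
  3. (v4 \/ v5) — v4 is true.
  4. (~v6 \/ v1) — ~v6 is true.
  5. (v6 \/ v11) — v11 is true.
  6. (~v13 \/ v9) — v9 is true.
  7. (~v5 \/ ~v6) — ~v6 is true.
  8. (~v10 \/ v9) — v9 is true.
  9. (~v8 \/ ~v2) — ~v2 is true.
  10. (~v6 \/ ~v4) — ~v6 is true.
  11. (v9 \/ ~v11) — v9 is true.
  12. (v11 \/ ~v2) — v11 is true.
  13. (v4 \/ ~v6) — ~v6 is true.
  14. (~v1 \/ ~v7) — ~v7 is true.
  15. (v8 \/ v11) — v8 is true.
  16. (v1 \/ ~v5) — ~v5 is true.
  17. (~v13 \/ v10) — ~v13 is true.
  18. (v3 \/ v10) — v3 is true.
  19. (~v7 \/ ~v6) — ~v7 is true.
  20. (~v12 \/ ~v1) — ~v12 is true.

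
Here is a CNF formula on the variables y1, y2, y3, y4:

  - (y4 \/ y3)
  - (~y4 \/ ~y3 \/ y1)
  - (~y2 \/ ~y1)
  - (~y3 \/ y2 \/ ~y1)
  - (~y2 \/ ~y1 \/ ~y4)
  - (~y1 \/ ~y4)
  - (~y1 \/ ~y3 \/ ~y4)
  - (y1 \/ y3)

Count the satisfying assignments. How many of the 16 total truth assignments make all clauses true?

2

The models are:
  y1=0 y2=0 y3=1 y4=0
  y1=0 y2=1 y3=1 y4=0
Count: 2.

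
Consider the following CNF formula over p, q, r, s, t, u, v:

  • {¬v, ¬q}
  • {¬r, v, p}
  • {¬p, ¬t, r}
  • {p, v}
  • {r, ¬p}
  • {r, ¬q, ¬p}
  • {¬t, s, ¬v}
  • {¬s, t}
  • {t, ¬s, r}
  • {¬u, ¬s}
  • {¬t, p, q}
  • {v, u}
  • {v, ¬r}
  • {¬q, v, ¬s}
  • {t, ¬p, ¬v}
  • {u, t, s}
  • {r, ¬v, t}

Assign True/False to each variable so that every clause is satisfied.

Try p = False.
  then v is forced to True.
  then q is forced to False.
  then t is forced to False.
  then s is forced to False.
  then u is forced to True.
  then r is forced to True.
Every clause has at least one true literal under this assignment.

p=False, q=False, r=True, s=False, t=False, u=True, v=True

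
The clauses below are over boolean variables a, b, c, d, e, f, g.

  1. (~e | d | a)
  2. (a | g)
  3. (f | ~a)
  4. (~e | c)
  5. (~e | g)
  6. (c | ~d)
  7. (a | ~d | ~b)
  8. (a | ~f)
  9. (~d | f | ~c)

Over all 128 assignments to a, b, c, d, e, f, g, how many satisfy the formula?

20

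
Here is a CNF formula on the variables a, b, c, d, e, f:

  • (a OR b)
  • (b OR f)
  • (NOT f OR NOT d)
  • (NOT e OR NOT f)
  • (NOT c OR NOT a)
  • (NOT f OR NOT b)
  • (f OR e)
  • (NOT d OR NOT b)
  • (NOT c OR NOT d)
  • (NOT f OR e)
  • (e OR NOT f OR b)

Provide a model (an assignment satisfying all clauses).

a = 0, b = 1, c = 0, d = 0, e = 1, f = 0

c occurs only negated in the remaining clauses — set c = False.
d occurs only negated in the remaining clauses — set d = False.
Try a = False.
  then b is forced to True.
  then f is forced to False.
  then e is forced to True.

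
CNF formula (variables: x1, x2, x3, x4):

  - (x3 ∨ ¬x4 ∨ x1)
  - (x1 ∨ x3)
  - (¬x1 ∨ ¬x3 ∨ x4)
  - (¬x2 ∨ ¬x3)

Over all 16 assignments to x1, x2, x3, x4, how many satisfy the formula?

Satisfying assignments:
  x1=F x2=F x3=T x4=F
  x1=F x2=F x3=T x4=T
  x1=T x2=F x3=F x4=F
  x1=T x2=F x3=F x4=T
  x1=T x2=F x3=T x4=T
  x1=T x2=T x3=F x4=F
  x1=T x2=T x3=F x4=T
That's 7 in total.

7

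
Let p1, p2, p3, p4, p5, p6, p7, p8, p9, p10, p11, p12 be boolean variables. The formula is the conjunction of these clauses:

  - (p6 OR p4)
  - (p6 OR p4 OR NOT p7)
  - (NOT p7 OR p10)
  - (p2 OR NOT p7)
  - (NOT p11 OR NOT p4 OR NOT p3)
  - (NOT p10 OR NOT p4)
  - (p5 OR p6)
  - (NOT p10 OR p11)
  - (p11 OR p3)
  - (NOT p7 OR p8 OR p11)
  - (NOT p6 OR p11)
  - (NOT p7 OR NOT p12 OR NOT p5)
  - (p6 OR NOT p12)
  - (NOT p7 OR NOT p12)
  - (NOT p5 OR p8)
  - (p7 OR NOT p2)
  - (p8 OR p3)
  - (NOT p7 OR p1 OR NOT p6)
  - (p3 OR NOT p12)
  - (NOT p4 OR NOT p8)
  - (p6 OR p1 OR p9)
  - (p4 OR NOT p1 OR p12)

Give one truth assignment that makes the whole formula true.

p1=F, p2=F, p3=T, p4=F, p5=F, p6=T, p7=F, p8=F, p9=T, p10=T, p11=T, p12=F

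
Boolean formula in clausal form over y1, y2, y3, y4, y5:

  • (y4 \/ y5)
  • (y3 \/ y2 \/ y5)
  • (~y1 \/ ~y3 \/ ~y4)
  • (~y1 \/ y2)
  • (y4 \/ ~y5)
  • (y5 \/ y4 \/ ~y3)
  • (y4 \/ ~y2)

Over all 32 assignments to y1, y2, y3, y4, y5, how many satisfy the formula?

Split on y4, then y5.
  y4=1, y5=1: 5 of the 8 assignments to (y1,y2,y3) work.
  y4=1, y5=0: remaining (y1,y2,y3) ∈ {(0,0,1); (0,1,0); (0,1,1); (1,1,0)} — 4.
  y4=0, y5=1: a clause becomes empty — 0.
  y4=0, y5=0: a clause becomes empty — 0.
Total: 5 + 4 + 0 + 0 = 9.

9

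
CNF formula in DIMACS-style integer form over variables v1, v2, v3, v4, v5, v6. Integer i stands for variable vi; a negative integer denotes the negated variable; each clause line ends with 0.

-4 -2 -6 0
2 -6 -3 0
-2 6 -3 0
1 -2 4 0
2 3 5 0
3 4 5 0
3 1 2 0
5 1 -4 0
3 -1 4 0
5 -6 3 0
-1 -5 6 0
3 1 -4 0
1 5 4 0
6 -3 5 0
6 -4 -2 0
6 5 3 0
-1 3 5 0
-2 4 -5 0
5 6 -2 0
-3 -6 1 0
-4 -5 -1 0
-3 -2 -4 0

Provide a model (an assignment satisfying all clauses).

Set v1 = False and propagate.
For the remaining variables, v2 = False, v3 = True, v4 = False, v5 = True, v6 = False works.

v1=False, v2=False, v3=True, v4=False, v5=True, v6=False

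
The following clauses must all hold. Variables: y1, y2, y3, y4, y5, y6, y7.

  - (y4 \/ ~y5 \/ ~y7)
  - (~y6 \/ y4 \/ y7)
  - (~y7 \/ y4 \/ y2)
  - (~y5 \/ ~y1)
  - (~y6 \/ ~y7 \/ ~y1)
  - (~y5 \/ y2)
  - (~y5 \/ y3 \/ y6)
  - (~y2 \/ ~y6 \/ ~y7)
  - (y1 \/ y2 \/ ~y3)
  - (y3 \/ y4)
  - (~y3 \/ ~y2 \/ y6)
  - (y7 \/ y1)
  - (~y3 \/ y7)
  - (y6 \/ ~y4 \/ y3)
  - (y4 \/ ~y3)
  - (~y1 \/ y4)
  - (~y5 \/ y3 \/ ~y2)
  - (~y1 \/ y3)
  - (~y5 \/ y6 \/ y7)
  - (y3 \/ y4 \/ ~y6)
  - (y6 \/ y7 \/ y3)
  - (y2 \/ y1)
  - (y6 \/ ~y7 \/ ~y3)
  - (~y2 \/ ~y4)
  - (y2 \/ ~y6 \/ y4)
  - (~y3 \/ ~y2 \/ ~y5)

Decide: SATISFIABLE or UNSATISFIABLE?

y3 = True:
  propagation gives y7=True, y4=True, y6=True, y1=False; an empty clause results — contradiction.
y3 = False:
  propagation gives y4=True, y6=True, y1=False, y7=True; an empty clause results — contradiction.
Every branch closes, so no satisfying assignment exists.

UNSATISFIABLE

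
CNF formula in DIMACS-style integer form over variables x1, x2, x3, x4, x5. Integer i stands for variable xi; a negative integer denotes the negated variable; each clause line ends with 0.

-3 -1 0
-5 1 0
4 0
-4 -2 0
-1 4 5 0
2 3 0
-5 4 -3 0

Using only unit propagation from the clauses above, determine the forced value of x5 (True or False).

Unit clause (x4) sets x4 = True.
(¬x4 ∨ ¬x2) with x4 = True leaves only ¬x2, so x2 = False.
From (x2 ∨ x3) and x2 = False: x3 = True.
From (¬x1 ∨ ¬x3) and x3 = True: x1 = False.
(¬x5 ∨ x1): since x1 = False, the clause reduces to (¬x5). x5 = False.

False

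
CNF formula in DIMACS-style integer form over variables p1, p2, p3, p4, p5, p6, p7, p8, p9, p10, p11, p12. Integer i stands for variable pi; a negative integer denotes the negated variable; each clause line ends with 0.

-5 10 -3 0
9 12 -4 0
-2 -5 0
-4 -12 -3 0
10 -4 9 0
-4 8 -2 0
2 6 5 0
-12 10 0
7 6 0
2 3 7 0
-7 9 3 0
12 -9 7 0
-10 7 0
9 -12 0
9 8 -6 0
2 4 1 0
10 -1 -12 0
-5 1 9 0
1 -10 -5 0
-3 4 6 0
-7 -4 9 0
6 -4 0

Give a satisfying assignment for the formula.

p1 = F, p2 = F, p3 = F, p4 = T, p5 = F, p6 = T, p7 = T, p8 = F, p9 = T, p10 = F, p11 = F, p12 = F

Branch on p1: take p1 = False.
The remaining clauses are satisfied by p2 = False, p3 = False, p4 = True, p5 = False, p6 = True, p7 = True, p8 = False, p9 = True, p10 = False, p11 = False, p12 = False.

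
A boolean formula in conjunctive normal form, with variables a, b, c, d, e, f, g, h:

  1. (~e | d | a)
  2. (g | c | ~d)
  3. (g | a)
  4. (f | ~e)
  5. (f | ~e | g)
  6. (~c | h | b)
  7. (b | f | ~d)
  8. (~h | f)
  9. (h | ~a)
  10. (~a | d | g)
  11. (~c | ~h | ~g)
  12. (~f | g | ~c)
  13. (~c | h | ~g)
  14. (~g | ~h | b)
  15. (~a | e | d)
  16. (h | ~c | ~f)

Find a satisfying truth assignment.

a=False, b=False, c=False, d=True, e=True, f=True, g=True, h=False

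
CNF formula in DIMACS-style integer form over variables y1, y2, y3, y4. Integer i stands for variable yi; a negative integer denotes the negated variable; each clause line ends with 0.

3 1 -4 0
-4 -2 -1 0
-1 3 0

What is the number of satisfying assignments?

9

Case analysis on y1 and y3:
  y1=T, y3=T: remaining (y2,y4) ∈ {(F,F); (F,T); (T,F)} — 3.
  y1=T, y3=F: a clause becomes empty — 0.
  y1=F, y3=T: remaining (y2,y4) ∈ {(F,F); (F,T); (T,F); (T,T)} — 4.
  y1=F, y3=F: remaining (y2,y4) ∈ {(F,F); (T,F)} — 2.
Total: 3 + 0 + 4 + 2 = 9.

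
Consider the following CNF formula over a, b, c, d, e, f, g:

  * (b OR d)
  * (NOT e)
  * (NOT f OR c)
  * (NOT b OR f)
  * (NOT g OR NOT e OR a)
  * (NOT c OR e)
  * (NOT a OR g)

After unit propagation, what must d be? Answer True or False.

(NOT e) is a unit clause: e = False.
(e OR NOT c) with e = False leaves only NOT c, so c = False.
From (c OR NOT f) and c = False: f = False.
From (NOT b OR f) and f = False: b = False.
(b OR d): since b = False, the clause reduces to (d). d = True.

True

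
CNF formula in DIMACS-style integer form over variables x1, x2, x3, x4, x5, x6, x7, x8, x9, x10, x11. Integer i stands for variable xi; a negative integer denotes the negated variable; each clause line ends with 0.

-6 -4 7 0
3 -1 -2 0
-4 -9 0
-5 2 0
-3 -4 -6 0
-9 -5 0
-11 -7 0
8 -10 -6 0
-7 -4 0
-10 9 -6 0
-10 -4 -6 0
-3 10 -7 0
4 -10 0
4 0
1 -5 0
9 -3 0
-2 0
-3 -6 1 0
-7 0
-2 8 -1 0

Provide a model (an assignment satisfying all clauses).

x1=T  x2=F  x3=F  x4=T  x5=F  x6=F  x7=F  x8=F  x9=F  x10=T  x11=T

Check each clause:
  1. (~x6 | x7 | ~x4) — ~x6 is true.
  2. (~x2 | ~x1 | x3) — ~x2 is true.
  3. (~x4 | ~x9) — ~x9 is true.
  4. (~x5 | x2) — ~x5 is true.
  5. (~x6 | ~x3 | ~x4) — ~x6 is true.
  6. (~x9 | ~x5) — ~x5 is true.
  7. (~x7 | ~x11) — ~x7 is true.
  8. (~x6 | ~x10 | x8) — ~x6 is true.
  9. (~x7 | ~x4) — ~x7 is true.
  10. (~x6 | ~x10 | x9) — ~x6 is true.
  11. (~x6 | ~x4 | ~x10) — ~x6 is true.
  12. (~x7 | x10 | ~x3) — ~x7 is true.
  13. (~x10 | x4) — x4 is true.
  14. (x4) — x4 is true.
  15. (~x5 | x1) — x1 is true.
  16. (~x3 | x9) — ~x3 is true.
  17. (~x2) — ~x2 is true.
  18. (~x3 | x1 | ~x6) — x1 is true.
  19. (~x7) — ~x7 is true.
  20. (x8 | ~x1 | ~x2) — ~x2 is true.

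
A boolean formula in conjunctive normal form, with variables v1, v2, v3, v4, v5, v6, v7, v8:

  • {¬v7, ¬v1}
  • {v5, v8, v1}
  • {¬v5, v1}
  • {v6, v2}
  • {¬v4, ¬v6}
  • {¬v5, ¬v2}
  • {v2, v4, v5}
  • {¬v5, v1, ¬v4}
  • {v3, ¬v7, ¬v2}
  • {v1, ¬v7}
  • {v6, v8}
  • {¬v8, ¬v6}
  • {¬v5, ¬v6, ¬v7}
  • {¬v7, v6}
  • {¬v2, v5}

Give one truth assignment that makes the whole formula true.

v1 = True, v2 = False, v3 = False, v4 = False, v5 = True, v6 = True, v7 = False, v8 = False

Check each clause:
  1. {¬v7, ¬v1} — ¬v7 is true.
  2. {v5, v1, v8} — v1 is true.
  3. {v1, ¬v5} — v1 is true.
  4. {v6, v2} — v6 is true.
  5. {¬v6, ¬v4} — ¬v4 is true.
  6. {¬v5, ¬v2} — ¬v2 is true.
  7. {v2, v5, v4} — v5 is true.
  8. {¬v5, v1, ¬v4} — v1 is true.
  9. {v3, ¬v7, ¬v2} — ¬v7 is true.
  10. {¬v7, v1} — v1 is true.
  11. {v6, v8} — v6 is true.
  12. {¬v8, ¬v6} — ¬v8 is true.
  13. {¬v6, ¬v5, ¬v7} — ¬v7 is true.
  14. {v6, ¬v7} — ¬v7 is true.
  15. {¬v2, v5} — v5 is true.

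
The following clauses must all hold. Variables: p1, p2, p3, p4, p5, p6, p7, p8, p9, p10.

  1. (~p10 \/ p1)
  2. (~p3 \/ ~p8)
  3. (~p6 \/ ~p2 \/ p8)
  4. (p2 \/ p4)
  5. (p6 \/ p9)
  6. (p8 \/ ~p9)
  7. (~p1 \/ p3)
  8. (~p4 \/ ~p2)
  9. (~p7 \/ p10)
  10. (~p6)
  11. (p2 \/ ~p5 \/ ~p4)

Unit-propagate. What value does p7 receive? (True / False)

(~p6) is a unit clause: p6 = False.
(p6 \/ p9): since p6 = False, the clause reduces to (p9). p9 = True.
In (~p9 \/ p8), ~p9 is now false; p8 must hold, so p8 = True.
(~p3 \/ ~p8): since p8 = True, the clause reduces to (~p3). p3 = False.
From (p3 \/ ~p1) and p3 = False: p1 = False.
From (p1 \/ ~p10) and p1 = False: p10 = False.
From (p10 \/ ~p7) and p10 = False: p7 = False.

False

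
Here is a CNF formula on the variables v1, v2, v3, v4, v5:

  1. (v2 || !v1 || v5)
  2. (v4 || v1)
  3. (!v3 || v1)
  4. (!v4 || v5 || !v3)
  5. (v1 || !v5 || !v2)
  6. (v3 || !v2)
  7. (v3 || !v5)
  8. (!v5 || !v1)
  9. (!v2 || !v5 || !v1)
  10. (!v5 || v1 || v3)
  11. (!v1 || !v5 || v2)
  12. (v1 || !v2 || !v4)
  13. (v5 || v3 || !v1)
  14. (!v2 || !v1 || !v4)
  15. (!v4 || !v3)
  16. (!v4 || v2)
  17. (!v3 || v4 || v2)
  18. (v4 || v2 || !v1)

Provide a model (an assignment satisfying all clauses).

v1=True, v2=True, v3=True, v4=False, v5=False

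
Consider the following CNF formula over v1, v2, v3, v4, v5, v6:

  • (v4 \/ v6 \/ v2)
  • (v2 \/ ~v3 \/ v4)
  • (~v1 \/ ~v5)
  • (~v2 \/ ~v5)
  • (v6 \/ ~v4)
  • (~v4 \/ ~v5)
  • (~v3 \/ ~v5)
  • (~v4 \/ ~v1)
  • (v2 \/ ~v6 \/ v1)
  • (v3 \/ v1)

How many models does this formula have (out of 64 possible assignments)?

8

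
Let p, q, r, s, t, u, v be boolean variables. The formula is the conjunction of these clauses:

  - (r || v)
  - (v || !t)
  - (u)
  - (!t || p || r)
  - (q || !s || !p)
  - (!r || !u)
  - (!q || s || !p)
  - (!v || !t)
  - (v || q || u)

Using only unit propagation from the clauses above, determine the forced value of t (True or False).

False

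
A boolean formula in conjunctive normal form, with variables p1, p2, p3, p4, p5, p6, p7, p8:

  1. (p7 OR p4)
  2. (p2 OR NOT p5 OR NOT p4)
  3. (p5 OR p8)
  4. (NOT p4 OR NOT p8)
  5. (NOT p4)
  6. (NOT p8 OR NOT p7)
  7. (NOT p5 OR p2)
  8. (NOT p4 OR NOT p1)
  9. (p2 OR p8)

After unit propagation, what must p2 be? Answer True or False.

True

(NOT p4) is a unit clause: p4 = False.
(p7 OR p4): since p4 = False, the clause reduces to (p7). p7 = True.
(NOT p7 OR NOT p8): since p7 = True, the clause reduces to (NOT p8). p8 = False.
From (p8 OR p5) and p8 = False: p5 = True.
(p2 OR NOT p5) with p5 = True leaves only p2, so p2 = True.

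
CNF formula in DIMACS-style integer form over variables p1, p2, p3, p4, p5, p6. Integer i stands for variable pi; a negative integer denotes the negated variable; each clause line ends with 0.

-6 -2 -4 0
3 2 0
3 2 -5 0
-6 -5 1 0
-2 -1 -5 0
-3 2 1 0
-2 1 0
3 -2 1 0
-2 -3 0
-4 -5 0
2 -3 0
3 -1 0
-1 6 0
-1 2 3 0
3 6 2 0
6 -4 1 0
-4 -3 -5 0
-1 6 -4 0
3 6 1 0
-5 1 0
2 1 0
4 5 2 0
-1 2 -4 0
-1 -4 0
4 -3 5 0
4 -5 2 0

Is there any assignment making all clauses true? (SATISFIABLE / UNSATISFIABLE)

p1 = True:
  propagation gives p3=True, p2=False; an empty clause results — contradiction.
p1 = False:
  propagation gives p2=False; an empty clause results — contradiction.
Every branch closes, so no satisfying assignment exists.

UNSATISFIABLE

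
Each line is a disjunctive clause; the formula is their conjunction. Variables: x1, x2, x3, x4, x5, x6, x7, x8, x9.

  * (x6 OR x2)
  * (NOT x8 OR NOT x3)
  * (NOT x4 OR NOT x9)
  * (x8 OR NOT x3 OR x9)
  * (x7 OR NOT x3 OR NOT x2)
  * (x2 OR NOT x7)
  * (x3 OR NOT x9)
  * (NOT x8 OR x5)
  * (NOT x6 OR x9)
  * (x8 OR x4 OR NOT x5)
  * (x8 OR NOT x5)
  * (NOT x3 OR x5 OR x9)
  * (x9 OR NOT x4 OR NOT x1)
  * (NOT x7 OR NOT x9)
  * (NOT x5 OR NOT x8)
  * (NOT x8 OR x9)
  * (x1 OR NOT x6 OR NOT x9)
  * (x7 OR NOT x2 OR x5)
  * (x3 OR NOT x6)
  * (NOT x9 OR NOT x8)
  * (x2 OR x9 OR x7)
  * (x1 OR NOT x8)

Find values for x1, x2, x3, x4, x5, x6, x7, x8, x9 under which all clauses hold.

Set x1 = False and propagate.
  then x8 is forced to False.
  then x5 is forced to False.
For the remaining variables, x2 = True, x3 = False, x4 = True, x6 = False, x7 = True, x9 = False works.

x1 = F, x2 = T, x3 = F, x4 = T, x5 = F, x6 = F, x7 = T, x8 = F, x9 = F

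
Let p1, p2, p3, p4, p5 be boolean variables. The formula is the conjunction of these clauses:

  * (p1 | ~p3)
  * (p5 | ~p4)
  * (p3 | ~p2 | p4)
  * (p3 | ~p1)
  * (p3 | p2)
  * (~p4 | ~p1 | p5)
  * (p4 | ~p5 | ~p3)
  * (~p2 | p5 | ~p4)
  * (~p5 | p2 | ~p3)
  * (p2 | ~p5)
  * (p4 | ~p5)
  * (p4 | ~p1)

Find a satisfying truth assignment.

p1 = T, p2 = T, p3 = T, p4 = T, p5 = T

Check each clause:
  1. (~p3 | p1) — p1 is true.
  2. (p5 | ~p4) — p5 is true.
  3. (p4 | p3 | ~p2) — p3 is true.
  4. (p3 | ~p1) — p3 is true.
  5. (p3 | p2) — p2 is true.
  6. (~p4 | p5 | ~p1) — p5 is true.
  7. (p4 | ~p5 | ~p3) — p4 is true.
  8. (~p2 | p5 | ~p4) — p5 is true.
  9. (~p3 | p2 | ~p5) — p2 is true.
  10. (p2 | ~p5) — p2 is true.
  11. (~p5 | p4) — p4 is true.
  12. (~p1 | p4) — p4 is true.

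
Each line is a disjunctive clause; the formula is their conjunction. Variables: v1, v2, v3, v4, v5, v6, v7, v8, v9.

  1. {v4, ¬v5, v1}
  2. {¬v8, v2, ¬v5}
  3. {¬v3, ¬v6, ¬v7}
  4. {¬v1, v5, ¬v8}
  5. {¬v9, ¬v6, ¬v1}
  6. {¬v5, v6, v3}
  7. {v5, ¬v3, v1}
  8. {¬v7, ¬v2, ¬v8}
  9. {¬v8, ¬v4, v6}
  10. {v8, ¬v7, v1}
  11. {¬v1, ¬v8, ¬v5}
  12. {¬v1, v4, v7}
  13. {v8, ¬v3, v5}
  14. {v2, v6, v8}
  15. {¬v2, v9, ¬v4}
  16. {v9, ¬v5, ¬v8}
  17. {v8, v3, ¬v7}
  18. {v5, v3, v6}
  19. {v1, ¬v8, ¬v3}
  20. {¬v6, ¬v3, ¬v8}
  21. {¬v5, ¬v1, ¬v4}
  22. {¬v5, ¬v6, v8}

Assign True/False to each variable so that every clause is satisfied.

v1=F  v2=F  v3=F  v4=F  v5=F  v6=T  v7=F  v8=T  v9=T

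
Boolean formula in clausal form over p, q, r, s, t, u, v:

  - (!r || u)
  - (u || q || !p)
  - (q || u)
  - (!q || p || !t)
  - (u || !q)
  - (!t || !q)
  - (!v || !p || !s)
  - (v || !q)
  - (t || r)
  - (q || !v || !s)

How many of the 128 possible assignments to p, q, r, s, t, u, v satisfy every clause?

21

Split on q, then u.
  q=T, u=T: remaining (p,r,s,t,v) ∈ {(F,T,F,F,T); (F,T,T,F,T); (T,T,F,F,T)} — 3.
  q=T, u=F: a clause becomes empty — 0.
  q=F, u=T: p free; 9 ways for (r,s,t,v) × 2^1 = 18.
  q=F, u=F: a clause becomes empty — 0.
Total: 3 + 0 + 18 + 0 = 21.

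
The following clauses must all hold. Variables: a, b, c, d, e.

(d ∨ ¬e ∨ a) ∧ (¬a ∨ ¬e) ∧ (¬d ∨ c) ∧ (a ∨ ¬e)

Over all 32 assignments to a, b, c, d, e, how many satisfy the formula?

12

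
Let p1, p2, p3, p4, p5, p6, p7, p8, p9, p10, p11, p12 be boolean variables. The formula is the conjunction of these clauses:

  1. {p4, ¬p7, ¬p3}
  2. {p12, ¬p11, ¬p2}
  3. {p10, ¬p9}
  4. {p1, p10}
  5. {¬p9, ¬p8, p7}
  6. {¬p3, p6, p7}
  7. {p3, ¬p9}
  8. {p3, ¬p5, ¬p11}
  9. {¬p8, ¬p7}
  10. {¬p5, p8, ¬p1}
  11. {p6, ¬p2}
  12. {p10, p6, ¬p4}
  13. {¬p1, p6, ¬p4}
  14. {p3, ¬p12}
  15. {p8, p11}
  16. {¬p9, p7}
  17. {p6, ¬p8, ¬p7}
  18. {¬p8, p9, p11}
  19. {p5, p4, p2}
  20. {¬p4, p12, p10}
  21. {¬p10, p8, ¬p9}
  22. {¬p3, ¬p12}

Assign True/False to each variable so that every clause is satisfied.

p6 occurs only positively in the remaining clauses — set p6 = True.
Branch on p1: take p1 = True.
Try p2 = False.
Set p3 = True and propagate.
  then p12 is forced to False.
The remaining clauses are satisfied by p4 = False, p5 = True, p7 = False, p8 = True, p9 = False, p10 = True, p11 = True.

p1=1  p2=0  p3=1  p4=0  p5=1  p6=1  p7=0  p8=1  p9=0  p10=1  p11=1  p12=0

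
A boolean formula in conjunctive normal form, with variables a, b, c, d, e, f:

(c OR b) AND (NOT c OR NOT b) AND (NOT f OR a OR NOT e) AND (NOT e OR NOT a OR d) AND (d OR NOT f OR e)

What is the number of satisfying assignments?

20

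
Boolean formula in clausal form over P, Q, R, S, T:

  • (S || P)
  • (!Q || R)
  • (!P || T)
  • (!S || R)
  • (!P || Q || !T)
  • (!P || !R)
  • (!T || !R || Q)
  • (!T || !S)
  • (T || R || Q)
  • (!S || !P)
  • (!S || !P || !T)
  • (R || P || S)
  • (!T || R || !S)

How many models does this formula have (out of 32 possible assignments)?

Satisfying assignments:
  P=0 Q=0 R=1 S=1 T=0
  P=0 Q=1 R=1 S=1 T=0
Count: 2.

2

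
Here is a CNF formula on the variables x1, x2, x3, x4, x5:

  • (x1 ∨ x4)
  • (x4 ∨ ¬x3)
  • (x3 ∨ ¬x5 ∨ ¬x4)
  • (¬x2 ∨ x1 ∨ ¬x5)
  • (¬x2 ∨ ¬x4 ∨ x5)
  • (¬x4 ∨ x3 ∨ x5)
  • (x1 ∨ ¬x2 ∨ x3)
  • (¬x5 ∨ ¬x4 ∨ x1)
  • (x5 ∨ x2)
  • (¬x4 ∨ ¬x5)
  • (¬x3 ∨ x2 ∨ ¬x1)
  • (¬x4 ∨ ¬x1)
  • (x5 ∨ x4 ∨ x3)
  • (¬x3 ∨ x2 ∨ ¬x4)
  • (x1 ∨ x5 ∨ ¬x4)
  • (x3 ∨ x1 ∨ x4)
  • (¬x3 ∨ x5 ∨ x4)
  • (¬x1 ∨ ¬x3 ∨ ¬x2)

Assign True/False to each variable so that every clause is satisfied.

x1=T, x2=T, x3=F, x4=F, x5=T

Check each clause:
  1. (x1 ∨ x4) — x1 is true.
  2. (¬x3 ∨ x4) — ¬x3 is true.
  3. (x3 ∨ ¬x4 ∨ ¬x5) — ¬x4 is true.
  4. (x1 ∨ ¬x2 ∨ ¬x5) — x1 is true.
  5. (x5 ∨ ¬x2 ∨ ¬x4) — ¬x4 is true.
  6. (x5 ∨ ¬x4 ∨ x3) — ¬x4 is true.
  7. (x3 ∨ ¬x2 ∨ x1) — x1 is true.
  8. (¬x4 ∨ ¬x5 ∨ x1) — x1 is true.
  9. (x2 ∨ x5) — x2 is true.
  10. (¬x5 ∨ ¬x4) — ¬x4 is true.
  11. (x2 ∨ ¬x1 ∨ ¬x3) — x2 is true.
  12. (¬x4 ∨ ¬x1) — ¬x4 is true.
  13. (x5 ∨ x3 ∨ x4) — x5 is true.
  14. (x2 ∨ ¬x4 ∨ ¬x3) — x2 is true.
  15. (x5 ∨ x1 ∨ ¬x4) — x1 is true.
  16. (x1 ∨ x4 ∨ x3) — x1 is true.
  17. (¬x3 ∨ x5 ∨ x4) — ¬x3 is true.
  18. (¬x1 ∨ ¬x2 ∨ ¬x3) — ¬x3 is true.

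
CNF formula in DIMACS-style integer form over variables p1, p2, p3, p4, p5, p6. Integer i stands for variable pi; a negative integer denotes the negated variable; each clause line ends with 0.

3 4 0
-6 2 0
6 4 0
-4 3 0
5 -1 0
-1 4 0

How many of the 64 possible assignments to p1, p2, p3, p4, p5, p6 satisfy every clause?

Case analysis on p4 and p1:
  p4=T, p1=T: remaining (p2,p3,p5,p6) ∈ {(F,T,T,F); (T,T,T,F); (T,T,T,T)} — 3.
  p4=T, p1=F: p5 free; 3 ways for (p2,p3,p6) × 2^1 = 6.
  p4=F, p1=T: a clause becomes empty — 0.
  p4=F, p1=F: remaining (p2,p3,p5,p6) ∈ {(T,T,F,T); (T,T,T,T)} — 2.
Total: 3 + 6 + 0 + 2 = 11.

11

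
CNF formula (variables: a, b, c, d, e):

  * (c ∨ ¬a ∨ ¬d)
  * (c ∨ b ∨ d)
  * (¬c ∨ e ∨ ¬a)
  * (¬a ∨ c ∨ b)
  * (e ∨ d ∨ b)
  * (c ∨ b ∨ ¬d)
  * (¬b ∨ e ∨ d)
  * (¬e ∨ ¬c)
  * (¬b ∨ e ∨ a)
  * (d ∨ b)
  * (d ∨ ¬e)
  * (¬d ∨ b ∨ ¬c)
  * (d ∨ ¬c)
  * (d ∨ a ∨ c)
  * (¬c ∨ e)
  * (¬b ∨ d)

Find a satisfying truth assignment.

a=0, b=1, c=0, d=1, e=1

Try a = False.
Branch on b: take b = True.
  then e is forced to True.
  then c is forced to False.
  then d is forced to True.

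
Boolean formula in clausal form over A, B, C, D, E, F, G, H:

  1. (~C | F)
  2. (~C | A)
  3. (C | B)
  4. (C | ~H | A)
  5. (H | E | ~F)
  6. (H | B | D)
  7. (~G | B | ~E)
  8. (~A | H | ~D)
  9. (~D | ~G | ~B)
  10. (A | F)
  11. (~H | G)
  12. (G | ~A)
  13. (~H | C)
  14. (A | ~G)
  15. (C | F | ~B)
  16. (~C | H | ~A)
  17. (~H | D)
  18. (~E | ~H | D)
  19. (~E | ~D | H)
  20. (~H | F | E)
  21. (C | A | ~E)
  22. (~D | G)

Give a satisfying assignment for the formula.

Try A = True.
  then G is forced to True.
Branch on B: take B = False.
  then C is forced to True.
  then F is forced to True.
  then E is forced to False.
  then H is forced to True.
  then D is forced to True.
Every clause has at least one true literal under this assignment.

A=1, B=0, C=1, D=1, E=0, F=1, G=1, H=1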